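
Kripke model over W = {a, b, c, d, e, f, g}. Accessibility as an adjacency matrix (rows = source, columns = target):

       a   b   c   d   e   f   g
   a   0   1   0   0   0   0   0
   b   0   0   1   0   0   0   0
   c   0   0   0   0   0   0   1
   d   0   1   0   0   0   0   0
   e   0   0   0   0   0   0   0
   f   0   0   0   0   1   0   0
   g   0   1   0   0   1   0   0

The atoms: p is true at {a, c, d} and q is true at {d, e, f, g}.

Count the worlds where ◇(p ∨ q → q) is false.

2

a: successors {b}; p ∨ q → q there: b:T. ✓
b: successors {c}; p ∨ q → q there: c:F. ✗
c: successors {g}; p ∨ q → q there: g:T. ✓
d: successors {b}; p ∨ q → q there: b:T. ✓
e: no successors, so ◇(p ∨ q → q) fails. ✗
f: successors {e}; p ∨ q → q there: e:T. ✓
g: successors {b, e}; p ∨ q → q there: b:T, e:T. ✓
Satisfying worlds: {a, c, d, f, g}.
So ◇(p ∨ q → q) fails at the other 2 worlds.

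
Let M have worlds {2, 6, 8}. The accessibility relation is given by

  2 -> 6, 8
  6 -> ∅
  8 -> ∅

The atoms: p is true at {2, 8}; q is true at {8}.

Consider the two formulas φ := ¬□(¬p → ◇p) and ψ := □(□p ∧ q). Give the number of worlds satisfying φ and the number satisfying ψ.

1 and 2

For ¬□(¬p → ◇p):
2: □(¬p → ◇p) is F. ✓
6: □(¬p → ◇p) is T. ✗
8: □(¬p → ◇p) is T. ✗
— 1 world.
For □(□p ∧ q):
2: successors {6, 8}; □p ∧ q there: 6:F, 8:T. ✗
6: no successors, so □(□p ∧ q) holds vacuously. ✓
8: no successors, so □(□p ∧ q) holds vacuously. ✓
— 2 worlds.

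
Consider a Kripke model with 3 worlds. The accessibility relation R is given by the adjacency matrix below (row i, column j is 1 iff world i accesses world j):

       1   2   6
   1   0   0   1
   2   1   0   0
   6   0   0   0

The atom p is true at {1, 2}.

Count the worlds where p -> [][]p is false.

1: p is T, [][]p is T. ✓
2: p is T, [][]p is F. ✗
6: p is F, [][]p is T. ✓
Satisfying worlds: {1, 6}.
So p -> [][]p fails at the other 1 world.

1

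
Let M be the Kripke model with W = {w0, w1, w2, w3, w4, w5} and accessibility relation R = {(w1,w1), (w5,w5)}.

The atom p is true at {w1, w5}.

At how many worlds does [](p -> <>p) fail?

0

w0: no successors, so [](p -> <>p) holds vacuously. ✓
w1: successors {w1}; p -> <>p there: w1:T. ✓
w2: no successors, so [](p -> <>p) holds vacuously. ✓
w3: no successors, so [](p -> <>p) holds vacuously. ✓
w4: no successors, so [](p -> <>p) holds vacuously. ✓
w5: successors {w5}; p -> <>p there: w5:T. ✓
Satisfying worlds: {w0, w1, w2, w3, w4, w5}.
So [](p -> <>p) fails at the other 0 worlds.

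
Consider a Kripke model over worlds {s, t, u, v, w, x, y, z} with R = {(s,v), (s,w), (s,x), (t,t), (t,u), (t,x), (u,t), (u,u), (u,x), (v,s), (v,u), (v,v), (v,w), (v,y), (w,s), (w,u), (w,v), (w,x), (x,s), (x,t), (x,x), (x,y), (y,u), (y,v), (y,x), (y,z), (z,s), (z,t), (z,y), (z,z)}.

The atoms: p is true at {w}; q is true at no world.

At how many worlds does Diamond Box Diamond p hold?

0

s: successors {v, w, x}; Box Diamond p there: v:F, w:F, x:F. ✗
t: successors {t, u, x}; Box Diamond p there: t:F, u:F, x:F. ✗
u: successors {t, u, x}; Box Diamond p there: t:F, u:F, x:F. ✗
v: successors {s, u, v, w, y}; Box Diamond p there: s:F, u:F, v:F, w:F, y:F. ✗
w: successors {s, u, v, x}; Box Diamond p there: s:F, u:F, v:F, x:F. ✗
x: successors {s, t, x, y}; Box Diamond p there: s:F, t:F, x:F, y:F. ✗
y: successors {u, v, x, z}; Box Diamond p there: u:F, v:F, x:F, z:F. ✗
z: successors {s, t, y, z}; Box Diamond p there: s:F, t:F, y:F, z:F. ✗
Satisfying worlds: ∅.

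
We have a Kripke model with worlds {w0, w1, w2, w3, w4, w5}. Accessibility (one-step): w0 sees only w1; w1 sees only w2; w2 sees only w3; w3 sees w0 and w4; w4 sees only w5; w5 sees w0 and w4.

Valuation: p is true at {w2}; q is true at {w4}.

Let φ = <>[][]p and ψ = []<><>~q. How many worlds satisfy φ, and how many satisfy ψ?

2 and 6

For <>[][]p:
w0: successors {w1}; [][]p there: w1:F. ✗
w1: successors {w2}; [][]p there: w2:F. ✗
w2: successors {w3}; [][]p there: w3:F. ✗
w3: successors {w0, w4}; [][]p there: w0:T, w4:F. ✓
w4: successors {w5}; [][]p there: w5:F. ✗
w5: successors {w0, w4}; [][]p there: w0:T, w4:F. ✓
— 2 worlds.
For []<><>~q:
w0: successors {w1}; <><>~q there: w1:T. ✓
w1: successors {w2}; <><>~q there: w2:T. ✓
w2: successors {w3}; <><>~q there: w3:T. ✓
w3: successors {w0, w4}; <><>~q there: w0:T, w4:T. ✓
w4: successors {w5}; <><>~q there: w5:T. ✓
w5: successors {w0, w4}; <><>~q there: w0:T, w4:T. ✓
— 6 worlds.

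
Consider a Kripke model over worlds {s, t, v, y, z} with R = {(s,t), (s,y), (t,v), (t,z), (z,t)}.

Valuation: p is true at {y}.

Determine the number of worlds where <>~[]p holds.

s: successors {t, y}; ~[]p there: t:T, y:F. ✓
t: successors {v, z}; ~[]p there: v:F, z:T. ✓
v: no successors, so <>~[]p fails. ✗
y: no successors, so <>~[]p fails. ✗
z: successors {t}; ~[]p there: t:T. ✓
Satisfying worlds: {s, t, z}.

3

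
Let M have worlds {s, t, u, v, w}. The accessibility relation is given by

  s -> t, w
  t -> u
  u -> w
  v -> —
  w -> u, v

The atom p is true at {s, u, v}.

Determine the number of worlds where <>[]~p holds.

s: successors {t, w}; []~p there: t:F, w:F. ✗
t: successors {u}; []~p there: u:T. ✓
u: successors {w}; []~p there: w:F. ✗
v: no successors, so <>[]~p fails. ✗
w: successors {u, v}; []~p there: u:T, v:T. ✓
Satisfying worlds: {t, w}.

2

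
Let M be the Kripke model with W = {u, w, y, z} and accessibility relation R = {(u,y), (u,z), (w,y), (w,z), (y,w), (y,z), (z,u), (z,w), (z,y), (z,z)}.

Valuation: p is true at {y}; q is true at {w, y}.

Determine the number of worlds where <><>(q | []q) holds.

4

u: successors {y, z}; <>(q | []q) there: y:T, z:T. ✓
w: successors {y, z}; <>(q | []q) there: y:T, z:T. ✓
y: successors {w, z}; <>(q | []q) there: w:T, z:T. ✓
z: successors {u, w, y, z}; <>(q | []q) there: u:T, w:T, y:T, z:T. ✓
Satisfying worlds: {u, w, y, z}.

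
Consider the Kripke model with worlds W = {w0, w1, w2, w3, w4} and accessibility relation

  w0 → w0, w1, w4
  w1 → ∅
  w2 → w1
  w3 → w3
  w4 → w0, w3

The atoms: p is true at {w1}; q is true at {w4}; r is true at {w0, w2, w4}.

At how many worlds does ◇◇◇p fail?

3

w0: successors {w0, w1, w4}; ◇◇p there: w0:T, w1:F, w4:T. ✓
w1: no successors, so ◇◇◇p fails. ✗
w2: successors {w1}; ◇◇p there: w1:F. ✗
w3: successors {w3}; ◇◇p there: w3:F. ✗
w4: successors {w0, w3}; ◇◇p there: w0:T, w3:F. ✓
Satisfying worlds: {w0, w4}.
So ◇◇◇p fails at the other 3 worlds.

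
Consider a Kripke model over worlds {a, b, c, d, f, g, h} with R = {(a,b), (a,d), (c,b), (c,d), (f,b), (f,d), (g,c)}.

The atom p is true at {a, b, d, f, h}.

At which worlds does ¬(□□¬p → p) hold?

{c}

a: □□¬p → p is T. ✗
b: □□¬p → p is T. ✗
c: □□¬p → p is F. ✓
d: □□¬p → p is T. ✗
f: □□¬p → p is T. ✗
g: □□¬p → p is T. ✗
h: □□¬p → p is T. ✗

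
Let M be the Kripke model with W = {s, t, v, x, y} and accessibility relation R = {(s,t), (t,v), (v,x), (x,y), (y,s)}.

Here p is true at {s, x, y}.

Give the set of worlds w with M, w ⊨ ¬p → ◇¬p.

s: ¬p is F, ◇¬p is T. ✓
t: ¬p is T, ◇¬p is T. ✓
v: ¬p is T, ◇¬p is F. ✗
x: ¬p is F, ◇¬p is F. ✓
y: ¬p is F, ◇¬p is F. ✓

{s, t, x, y}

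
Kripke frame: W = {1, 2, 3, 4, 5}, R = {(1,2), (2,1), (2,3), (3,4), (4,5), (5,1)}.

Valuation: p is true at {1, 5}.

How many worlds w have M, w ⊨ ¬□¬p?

3

1: □¬p is T. ✗
2: □¬p is F. ✓
3: □¬p is T. ✗
4: □¬p is F. ✓
5: □¬p is F. ✓
Satisfying worlds: {2, 4, 5}.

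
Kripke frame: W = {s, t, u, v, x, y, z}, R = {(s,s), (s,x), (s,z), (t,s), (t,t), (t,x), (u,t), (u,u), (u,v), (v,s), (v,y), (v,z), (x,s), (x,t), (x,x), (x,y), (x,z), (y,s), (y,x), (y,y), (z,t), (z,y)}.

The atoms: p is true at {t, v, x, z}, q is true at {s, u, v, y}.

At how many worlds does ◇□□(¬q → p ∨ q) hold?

s: successors {s, x, z}; □□(¬q → p ∨ q) there: s:T, x:T, z:T. ✓
t: successors {s, t, x}; □□(¬q → p ∨ q) there: s:T, t:T, x:T. ✓
u: successors {t, u, v}; □□(¬q → p ∨ q) there: t:T, u:T, v:T. ✓
v: successors {s, y, z}; □□(¬q → p ∨ q) there: s:T, y:T, z:T. ✓
x: successors {s, t, x, y, z}; □□(¬q → p ∨ q) there: s:T, t:T, x:T, y:T, z:T. ✓
y: successors {s, x, y}; □□(¬q → p ∨ q) there: s:T, x:T, y:T. ✓
z: successors {t, y}; □□(¬q → p ∨ q) there: t:T, y:T. ✓
Satisfying worlds: {s, t, u, v, x, y, z}.

7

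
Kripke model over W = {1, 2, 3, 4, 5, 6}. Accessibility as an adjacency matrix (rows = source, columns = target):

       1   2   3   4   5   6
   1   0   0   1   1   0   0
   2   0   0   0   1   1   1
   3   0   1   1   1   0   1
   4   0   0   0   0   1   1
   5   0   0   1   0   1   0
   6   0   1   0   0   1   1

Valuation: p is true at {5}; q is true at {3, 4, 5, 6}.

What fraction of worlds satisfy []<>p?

1/2

1: successors {3, 4}; <>p there: 3:F, 4:T. ✗
2: successors {4, 5, 6}; <>p there: 4:T, 5:T, 6:T. ✓
3: successors {2, 3, 4, 6}; <>p there: 2:T, 3:F, 4:T, 6:T. ✗
4: successors {5, 6}; <>p there: 5:T, 6:T. ✓
5: successors {3, 5}; <>p there: 3:F, 5:T. ✗
6: successors {2, 5, 6}; <>p there: 2:T, 5:T, 6:T. ✓
That's 3 of 6 worlds, so 3/6 = 1/2.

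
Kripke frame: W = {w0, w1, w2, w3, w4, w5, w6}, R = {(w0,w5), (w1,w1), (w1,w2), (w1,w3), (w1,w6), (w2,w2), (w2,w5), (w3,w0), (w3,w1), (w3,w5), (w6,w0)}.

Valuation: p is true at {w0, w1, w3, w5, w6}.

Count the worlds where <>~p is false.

w0: successors {w5}; ~p there: w5:F. ✗
w1: successors {w1, w2, w3, w6}; ~p there: w1:F, w2:T, w3:F, w6:F. ✓
w2: successors {w2, w5}; ~p there: w2:T, w5:F. ✓
w3: successors {w0, w1, w5}; ~p there: w0:F, w1:F, w5:F. ✗
w4: no successors, so <>~p fails. ✗
w5: no successors, so <>~p fails. ✗
w6: successors {w0}; ~p there: w0:F. ✗
Satisfying worlds: {w1, w2}.
So <>~p fails at the other 5 worlds.

5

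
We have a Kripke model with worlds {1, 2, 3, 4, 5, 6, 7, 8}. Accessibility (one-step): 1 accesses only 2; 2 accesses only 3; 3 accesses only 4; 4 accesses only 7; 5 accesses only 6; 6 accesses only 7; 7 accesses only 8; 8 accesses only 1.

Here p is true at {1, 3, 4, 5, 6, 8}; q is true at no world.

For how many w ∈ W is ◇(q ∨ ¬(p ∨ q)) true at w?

3

1: successors {2}; q ∨ ¬(p ∨ q) there: 2:T. ✓
2: successors {3}; q ∨ ¬(p ∨ q) there: 3:F. ✗
3: successors {4}; q ∨ ¬(p ∨ q) there: 4:F. ✗
4: successors {7}; q ∨ ¬(p ∨ q) there: 7:T. ✓
5: successors {6}; q ∨ ¬(p ∨ q) there: 6:F. ✗
6: successors {7}; q ∨ ¬(p ∨ q) there: 7:T. ✓
7: successors {8}; q ∨ ¬(p ∨ q) there: 8:F. ✗
8: successors {1}; q ∨ ¬(p ∨ q) there: 1:F. ✗
Satisfying worlds: {1, 4, 6}.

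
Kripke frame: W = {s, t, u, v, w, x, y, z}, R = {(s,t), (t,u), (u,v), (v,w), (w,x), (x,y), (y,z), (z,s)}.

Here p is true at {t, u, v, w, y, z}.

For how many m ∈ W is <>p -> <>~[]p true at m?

4

s: <>p is T, <>~[]p is F. ✗
t: <>p is T, <>~[]p is F. ✗
u: <>p is T, <>~[]p is F. ✗
v: <>p is T, <>~[]p is T. ✓
w: <>p is F, <>~[]p is F. ✓
x: <>p is T, <>~[]p is F. ✗
y: <>p is T, <>~[]p is T. ✓
z: <>p is F, <>~[]p is F. ✓
Satisfying worlds: {v, w, y, z}.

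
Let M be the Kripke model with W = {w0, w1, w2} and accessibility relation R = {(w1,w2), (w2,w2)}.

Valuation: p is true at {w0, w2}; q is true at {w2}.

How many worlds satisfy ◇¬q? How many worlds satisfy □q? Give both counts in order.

For ◇¬q:
w0: no successors, so ◇¬q fails. ✗
w1: successors {w2}; ¬q there: w2:F. ✗
w2: successors {w2}; ¬q there: w2:F. ✗
— 0 worlds.
For □q:
w0: no successors, so □q holds vacuously. ✓
w1: successors {w2}; q there: w2:T. ✓
w2: successors {w2}; q there: w2:T. ✓
— 3 worlds.

0 and 3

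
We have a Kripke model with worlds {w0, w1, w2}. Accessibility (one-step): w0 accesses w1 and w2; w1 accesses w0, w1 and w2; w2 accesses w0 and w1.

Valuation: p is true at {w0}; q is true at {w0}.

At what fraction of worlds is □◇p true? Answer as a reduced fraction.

w0: successors {w1, w2}; ◇p there: w1:T, w2:T. ✓
w1: successors {w0, w1, w2}; ◇p there: w0:F, w1:T, w2:T. ✗
w2: successors {w0, w1}; ◇p there: w0:F, w1:T. ✗
That's 1 of 3 worlds, so 1/3.

1/3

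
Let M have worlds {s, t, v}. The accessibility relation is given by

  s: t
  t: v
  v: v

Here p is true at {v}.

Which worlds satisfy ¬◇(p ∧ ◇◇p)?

{s}

s: ◇(p ∧ ◇◇p) is F. ✓
t: ◇(p ∧ ◇◇p) is T. ✗
v: ◇(p ∧ ◇◇p) is T. ✗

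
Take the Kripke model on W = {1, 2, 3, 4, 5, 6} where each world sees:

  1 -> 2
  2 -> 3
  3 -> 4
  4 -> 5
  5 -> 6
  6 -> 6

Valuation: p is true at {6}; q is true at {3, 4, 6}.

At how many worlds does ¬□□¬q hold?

1: □□¬q is F. ✓
2: □□¬q is F. ✓
3: □□¬q is T. ✗
4: □□¬q is F. ✓
5: □□¬q is F. ✓
6: □□¬q is F. ✓
Satisfying worlds: {1, 2, 4, 5, 6}.

5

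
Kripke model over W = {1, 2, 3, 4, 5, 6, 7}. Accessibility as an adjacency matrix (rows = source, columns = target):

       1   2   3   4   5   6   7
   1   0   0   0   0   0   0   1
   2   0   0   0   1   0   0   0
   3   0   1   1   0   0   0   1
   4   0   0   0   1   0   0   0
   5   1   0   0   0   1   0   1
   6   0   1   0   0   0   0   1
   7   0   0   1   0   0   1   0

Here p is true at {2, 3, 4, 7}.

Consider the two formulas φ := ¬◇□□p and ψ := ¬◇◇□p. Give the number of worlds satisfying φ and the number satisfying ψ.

For ¬◇□□p:
1: ◇□□p is T. ✗
2: ◇□□p is T. ✗
3: ◇□□p is T. ✗
4: ◇□□p is T. ✗
5: ◇□□p is T. ✗
6: ◇□□p is T. ✗
7: ◇□□p is F. ✓
— 1 world.
For ¬◇◇□p:
1: ◇◇□p is T. ✗
2: ◇◇□p is T. ✗
3: ◇◇□p is T. ✗
4: ◇◇□p is T. ✗
5: ◇◇□p is T. ✗
6: ◇◇□p is T. ✗
7: ◇◇□p is T. ✗
— 0 worlds.

1 and 0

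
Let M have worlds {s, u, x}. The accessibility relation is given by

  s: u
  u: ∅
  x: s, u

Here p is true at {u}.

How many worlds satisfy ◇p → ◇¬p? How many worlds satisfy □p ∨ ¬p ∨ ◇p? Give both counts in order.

2 and 3

For ◇p → ◇¬p:
s: ◇p is T, ◇¬p is F. ✗
u: ◇p is F, ◇¬p is F. ✓
x: ◇p is T, ◇¬p is T. ✓
— 2 worlds.
For □p ∨ ¬p ∨ ◇p:
s: □p is T, ¬p ∨ ◇p is T. ✓
u: □p is T, ¬p ∨ ◇p is F. ✓
x: □p is F, ¬p ∨ ◇p is T. ✓
— 3 worlds.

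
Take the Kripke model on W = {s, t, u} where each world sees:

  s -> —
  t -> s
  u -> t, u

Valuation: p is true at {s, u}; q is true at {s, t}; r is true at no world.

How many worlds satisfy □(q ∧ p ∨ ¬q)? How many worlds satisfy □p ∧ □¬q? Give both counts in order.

For □(q ∧ p ∨ ¬q):
s: no successors, so □(q ∧ p ∨ ¬q) holds vacuously. ✓
t: successors {s}; q ∧ p ∨ ¬q there: s:T. ✓
u: successors {t, u}; q ∧ p ∨ ¬q there: t:F, u:T. ✗
— 2 worlds.
For □p ∧ □¬q:
s: □p is T, □¬q is T. ✓
t: □p is T, □¬q is F. ✗
u: □p is F, □¬q is F. ✗
— 1 world.

2 and 1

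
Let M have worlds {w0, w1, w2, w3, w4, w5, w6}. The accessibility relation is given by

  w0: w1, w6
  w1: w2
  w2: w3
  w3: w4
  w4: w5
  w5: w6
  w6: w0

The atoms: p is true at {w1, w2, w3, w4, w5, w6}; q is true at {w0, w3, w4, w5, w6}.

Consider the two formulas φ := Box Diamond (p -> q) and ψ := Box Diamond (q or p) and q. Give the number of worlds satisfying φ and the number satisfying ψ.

For Box Diamond (p -> q):
w0: successors {w1, w6}; Diamond (p -> q) there: w1:F, w6:T. ✗
w1: successors {w2}; Diamond (p -> q) there: w2:T. ✓
w2: successors {w3}; Diamond (p -> q) there: w3:T. ✓
w3: successors {w4}; Diamond (p -> q) there: w4:T. ✓
w4: successors {w5}; Diamond (p -> q) there: w5:T. ✓
w5: successors {w6}; Diamond (p -> q) there: w6:T. ✓
w6: successors {w0}; Diamond (p -> q) there: w0:T. ✓
— 6 worlds.
For Box Diamond (q or p) and q:
w0: Box Diamond (q or p) is T, q is T. ✓
w1: Box Diamond (q or p) is T, q is F. ✗
w2: Box Diamond (q or p) is T, q is F. ✗
w3: Box Diamond (q or p) is T, q is T. ✓
w4: Box Diamond (q or p) is T, q is T. ✓
w5: Box Diamond (q or p) is T, q is T. ✓
w6: Box Diamond (q or p) is T, q is T. ✓
— 5 worlds.

6 and 5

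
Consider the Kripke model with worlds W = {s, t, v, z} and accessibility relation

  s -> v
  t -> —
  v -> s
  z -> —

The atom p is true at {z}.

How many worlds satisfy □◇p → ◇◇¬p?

2

s: □◇p is F, ◇◇¬p is T. ✓
t: □◇p is T, ◇◇¬p is F. ✗
v: □◇p is F, ◇◇¬p is T. ✓
z: □◇p is T, ◇◇¬p is F. ✗
Satisfying worlds: {s, v}.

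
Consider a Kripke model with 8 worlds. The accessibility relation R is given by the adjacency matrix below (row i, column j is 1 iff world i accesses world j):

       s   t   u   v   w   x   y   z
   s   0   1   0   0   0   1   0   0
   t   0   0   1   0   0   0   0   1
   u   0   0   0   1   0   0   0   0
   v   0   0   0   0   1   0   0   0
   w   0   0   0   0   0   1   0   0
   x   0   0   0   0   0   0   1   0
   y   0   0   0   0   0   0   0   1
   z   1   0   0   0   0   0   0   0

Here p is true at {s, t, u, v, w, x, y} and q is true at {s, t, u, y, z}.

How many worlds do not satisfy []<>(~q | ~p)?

s: successors {t, x}; <>(~q | ~p) there: t:T, x:F. ✗
t: successors {u, z}; <>(~q | ~p) there: u:T, z:F. ✗
u: successors {v}; <>(~q | ~p) there: v:T. ✓
v: successors {w}; <>(~q | ~p) there: w:T. ✓
w: successors {x}; <>(~q | ~p) there: x:F. ✗
x: successors {y}; <>(~q | ~p) there: y:T. ✓
y: successors {z}; <>(~q | ~p) there: z:F. ✗
z: successors {s}; <>(~q | ~p) there: s:T. ✓
Satisfying worlds: {u, v, x, z}.
So []<>(~q | ~p) fails at the other 4 worlds.

4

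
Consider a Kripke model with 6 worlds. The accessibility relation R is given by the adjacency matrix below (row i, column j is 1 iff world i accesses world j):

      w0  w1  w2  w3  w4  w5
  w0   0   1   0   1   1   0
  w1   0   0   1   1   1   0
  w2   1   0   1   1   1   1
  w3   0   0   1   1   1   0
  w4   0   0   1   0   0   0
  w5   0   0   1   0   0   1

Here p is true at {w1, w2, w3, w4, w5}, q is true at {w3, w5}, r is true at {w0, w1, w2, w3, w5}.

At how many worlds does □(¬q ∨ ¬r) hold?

w0: successors {w1, w3, w4}; ¬q ∨ ¬r there: w1:T, w3:F, w4:T. ✗
w1: successors {w2, w3, w4}; ¬q ∨ ¬r there: w2:T, w3:F, w4:T. ✗
w2: successors {w0, w2, w3, w4, w5}; ¬q ∨ ¬r there: w0:T, w2:T, w3:F, w4:T, w5:F. ✗
w3: successors {w2, w3, w4}; ¬q ∨ ¬r there: w2:T, w3:F, w4:T. ✗
w4: successors {w2}; ¬q ∨ ¬r there: w2:T. ✓
w5: successors {w2, w5}; ¬q ∨ ¬r there: w2:T, w5:F. ✗
Satisfying worlds: {w4}.

1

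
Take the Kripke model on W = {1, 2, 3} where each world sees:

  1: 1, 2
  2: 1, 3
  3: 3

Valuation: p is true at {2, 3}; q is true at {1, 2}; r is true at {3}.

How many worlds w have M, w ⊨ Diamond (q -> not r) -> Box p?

1

1: Diamond (q -> not r) is T, Box p is F. ✗
2: Diamond (q -> not r) is T, Box p is F. ✗
3: Diamond (q -> not r) is T, Box p is T. ✓
Satisfying worlds: {3}.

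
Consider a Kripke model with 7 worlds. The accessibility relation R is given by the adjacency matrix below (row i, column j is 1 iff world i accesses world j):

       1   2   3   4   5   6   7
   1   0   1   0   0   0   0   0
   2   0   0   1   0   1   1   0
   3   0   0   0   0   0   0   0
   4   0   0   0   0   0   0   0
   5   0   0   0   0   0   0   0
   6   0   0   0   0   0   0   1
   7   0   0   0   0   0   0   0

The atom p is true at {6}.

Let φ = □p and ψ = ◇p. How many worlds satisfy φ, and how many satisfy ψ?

4 and 1

For □p:
1: successors {2}; p there: 2:F. ✗
2: successors {3, 5, 6}; p there: 3:F, 5:F, 6:T. ✗
3: no successors, so □p holds vacuously. ✓
4: no successors, so □p holds vacuously. ✓
5: no successors, so □p holds vacuously. ✓
6: successors {7}; p there: 7:F. ✗
7: no successors, so □p holds vacuously. ✓
— 4 worlds.
For ◇p:
1: successors {2}; p there: 2:F. ✗
2: successors {3, 5, 6}; p there: 3:F, 5:F, 6:T. ✓
3: no successors, so ◇p fails. ✗
4: no successors, so ◇p fails. ✗
5: no successors, so ◇p fails. ✗
6: successors {7}; p there: 7:F. ✗
7: no successors, so ◇p fails. ✗
— 1 world.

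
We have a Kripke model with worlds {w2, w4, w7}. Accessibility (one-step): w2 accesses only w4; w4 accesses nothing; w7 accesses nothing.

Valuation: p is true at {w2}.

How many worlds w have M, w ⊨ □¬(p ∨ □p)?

w2: successors {w4}; ¬(p ∨ □p) there: w4:F. ✗
w4: no successors, so □¬(p ∨ □p) holds vacuously. ✓
w7: no successors, so □¬(p ∨ □p) holds vacuously. ✓
Satisfying worlds: {w4, w7}.

2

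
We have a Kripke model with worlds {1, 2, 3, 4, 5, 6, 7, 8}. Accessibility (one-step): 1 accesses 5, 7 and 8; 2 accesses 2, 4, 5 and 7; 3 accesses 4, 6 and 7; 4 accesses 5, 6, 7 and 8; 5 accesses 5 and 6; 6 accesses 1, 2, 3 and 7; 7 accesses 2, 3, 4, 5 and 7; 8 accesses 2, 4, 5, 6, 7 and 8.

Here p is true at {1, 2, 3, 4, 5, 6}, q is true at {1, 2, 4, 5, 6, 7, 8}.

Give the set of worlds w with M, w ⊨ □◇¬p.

{3, 6}

1: successors {5, 7, 8}; ◇¬p there: 5:F, 7:T, 8:T. ✗
2: successors {2, 4, 5, 7}; ◇¬p there: 2:T, 4:T, 5:F, 7:T. ✗
3: successors {4, 6, 7}; ◇¬p there: 4:T, 6:T, 7:T. ✓
4: successors {5, 6, 7, 8}; ◇¬p there: 5:F, 6:T, 7:T, 8:T. ✗
5: successors {5, 6}; ◇¬p there: 5:F, 6:T. ✗
6: successors {1, 2, 3, 7}; ◇¬p there: 1:T, 2:T, 3:T, 7:T. ✓
7: successors {2, 3, 4, 5, 7}; ◇¬p there: 2:T, 3:T, 4:T, 5:F, 7:T. ✗
8: successors {2, 4, 5, 6, 7, 8}; ◇¬p there: 2:T, 4:T, 5:F, 6:T, 7:T, 8:T. ✗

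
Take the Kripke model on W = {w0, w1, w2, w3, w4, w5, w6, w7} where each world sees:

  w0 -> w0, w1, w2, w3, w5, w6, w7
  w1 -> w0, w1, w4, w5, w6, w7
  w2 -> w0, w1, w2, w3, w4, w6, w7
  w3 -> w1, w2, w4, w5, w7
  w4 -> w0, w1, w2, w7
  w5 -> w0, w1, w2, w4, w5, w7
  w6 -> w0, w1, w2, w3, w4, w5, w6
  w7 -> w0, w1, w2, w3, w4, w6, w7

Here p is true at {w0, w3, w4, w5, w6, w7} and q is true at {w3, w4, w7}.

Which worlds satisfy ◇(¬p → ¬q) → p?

w0: ◇(¬p → ¬q) is T, p is T. ✓
w1: ◇(¬p → ¬q) is T, p is F. ✗
w2: ◇(¬p → ¬q) is T, p is F. ✗
w3: ◇(¬p → ¬q) is T, p is T. ✓
w4: ◇(¬p → ¬q) is T, p is T. ✓
w5: ◇(¬p → ¬q) is T, p is T. ✓
w6: ◇(¬p → ¬q) is T, p is T. ✓
w7: ◇(¬p → ¬q) is T, p is T. ✓

{w0, w3, w4, w5, w6, w7}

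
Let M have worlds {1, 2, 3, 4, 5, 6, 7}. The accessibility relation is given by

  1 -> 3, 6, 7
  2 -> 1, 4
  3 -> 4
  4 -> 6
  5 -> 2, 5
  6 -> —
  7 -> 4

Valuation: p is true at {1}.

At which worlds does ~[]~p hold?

{2}

1: []~p is T. ✗
2: []~p is F. ✓
3: []~p is T. ✗
4: []~p is T. ✗
5: []~p is T. ✗
6: []~p is T. ✗
7: []~p is T. ✗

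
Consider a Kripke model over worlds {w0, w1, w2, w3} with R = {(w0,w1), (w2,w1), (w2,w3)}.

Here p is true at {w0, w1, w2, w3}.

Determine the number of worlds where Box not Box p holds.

w0: successors {w1}; not Box p there: w1:F. ✗
w1: no successors, so Box not Box p holds vacuously. ✓
w2: successors {w1, w3}; not Box p there: w1:F, w3:F. ✗
w3: no successors, so Box not Box p holds vacuously. ✓
Satisfying worlds: {w1, w3}.

2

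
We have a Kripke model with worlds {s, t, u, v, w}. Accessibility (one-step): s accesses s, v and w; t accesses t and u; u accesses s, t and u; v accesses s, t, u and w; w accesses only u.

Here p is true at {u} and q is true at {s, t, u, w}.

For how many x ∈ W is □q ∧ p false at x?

4

s: □q is F, p is F. ✗
t: □q is T, p is F. ✗
u: □q is T, p is T. ✓
v: □q is T, p is F. ✗
w: □q is T, p is F. ✗
Satisfying worlds: {u}.
So □q ∧ p fails at the other 4 worlds.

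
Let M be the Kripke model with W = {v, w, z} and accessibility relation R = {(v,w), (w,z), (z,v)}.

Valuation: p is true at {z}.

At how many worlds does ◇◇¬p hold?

2

v: successors {w}; ◇¬p there: w:F. ✗
w: successors {z}; ◇¬p there: z:T. ✓
z: successors {v}; ◇¬p there: v:T. ✓
Satisfying worlds: {w, z}.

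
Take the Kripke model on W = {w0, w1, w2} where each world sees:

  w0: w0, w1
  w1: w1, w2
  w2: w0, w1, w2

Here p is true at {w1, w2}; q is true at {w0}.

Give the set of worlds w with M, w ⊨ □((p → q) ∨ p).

w0: successors {w0, w1}; (p → q) ∨ p there: w0:T, w1:T. ✓
w1: successors {w1, w2}; (p → q) ∨ p there: w1:T, w2:T. ✓
w2: successors {w0, w1, w2}; (p → q) ∨ p there: w0:T, w1:T, w2:T. ✓

{w0, w1, w2}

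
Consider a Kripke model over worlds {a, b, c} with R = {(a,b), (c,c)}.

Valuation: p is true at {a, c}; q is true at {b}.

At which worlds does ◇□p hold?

a: successors {b}; □p there: b:T. ✓
b: no successors, so ◇□p fails. ✗
c: successors {c}; □p there: c:T. ✓

{a, c}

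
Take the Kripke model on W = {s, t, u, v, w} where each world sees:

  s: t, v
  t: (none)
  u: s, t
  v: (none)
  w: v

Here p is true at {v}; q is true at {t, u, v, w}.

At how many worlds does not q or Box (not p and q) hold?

s: not q is T, Box (not p and q) is F. ✓
t: not q is F, Box (not p and q) is T. ✓
u: not q is F, Box (not p and q) is F. ✗
v: not q is F, Box (not p and q) is T. ✓
w: not q is F, Box (not p and q) is F. ✗
Satisfying worlds: {s, t, v}.

3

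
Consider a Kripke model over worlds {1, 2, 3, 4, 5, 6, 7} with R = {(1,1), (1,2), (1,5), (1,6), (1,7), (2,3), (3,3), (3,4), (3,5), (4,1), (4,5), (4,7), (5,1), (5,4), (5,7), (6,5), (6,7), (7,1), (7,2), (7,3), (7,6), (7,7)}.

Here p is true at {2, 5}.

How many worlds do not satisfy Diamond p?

2

1: successors {1, 2, 5, 6, 7}; p there: 1:F, 2:T, 5:T, 6:F, 7:F. ✓
2: successors {3}; p there: 3:F. ✗
3: successors {3, 4, 5}; p there: 3:F, 4:F, 5:T. ✓
4: successors {1, 5, 7}; p there: 1:F, 5:T, 7:F. ✓
5: successors {1, 4, 7}; p there: 1:F, 4:F, 7:F. ✗
6: successors {5, 7}; p there: 5:T, 7:F. ✓
7: successors {1, 2, 3, 6, 7}; p there: 1:F, 2:T, 3:F, 6:F, 7:F. ✓
Satisfying worlds: {1, 3, 4, 6, 7}.
So Diamond p fails at the other 2 worlds.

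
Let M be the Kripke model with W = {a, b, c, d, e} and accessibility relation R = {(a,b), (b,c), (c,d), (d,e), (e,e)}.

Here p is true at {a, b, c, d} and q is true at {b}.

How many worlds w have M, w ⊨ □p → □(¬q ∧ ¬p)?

2

a: □p is T, □(¬q ∧ ¬p) is F. ✗
b: □p is T, □(¬q ∧ ¬p) is F. ✗
c: □p is T, □(¬q ∧ ¬p) is F. ✗
d: □p is F, □(¬q ∧ ¬p) is T. ✓
e: □p is F, □(¬q ∧ ¬p) is T. ✓
Satisfying worlds: {d, e}.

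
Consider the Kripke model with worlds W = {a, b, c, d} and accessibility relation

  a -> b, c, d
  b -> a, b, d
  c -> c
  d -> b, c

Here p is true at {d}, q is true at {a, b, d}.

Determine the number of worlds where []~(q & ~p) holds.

1

a: successors {b, c, d}; ~(q & ~p) there: b:F, c:T, d:T. ✗
b: successors {a, b, d}; ~(q & ~p) there: a:F, b:F, d:T. ✗
c: successors {c}; ~(q & ~p) there: c:T. ✓
d: successors {b, c}; ~(q & ~p) there: b:F, c:T. ✗
Satisfying worlds: {c}.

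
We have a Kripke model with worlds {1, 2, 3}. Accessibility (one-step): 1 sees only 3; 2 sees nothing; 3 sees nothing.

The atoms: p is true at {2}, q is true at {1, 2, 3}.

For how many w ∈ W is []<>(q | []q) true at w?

2

1: successors {3}; <>(q | []q) there: 3:F. ✗
2: no successors, so []<>(q | []q) holds vacuously. ✓
3: no successors, so []<>(q | []q) holds vacuously. ✓
Satisfying worlds: {2, 3}.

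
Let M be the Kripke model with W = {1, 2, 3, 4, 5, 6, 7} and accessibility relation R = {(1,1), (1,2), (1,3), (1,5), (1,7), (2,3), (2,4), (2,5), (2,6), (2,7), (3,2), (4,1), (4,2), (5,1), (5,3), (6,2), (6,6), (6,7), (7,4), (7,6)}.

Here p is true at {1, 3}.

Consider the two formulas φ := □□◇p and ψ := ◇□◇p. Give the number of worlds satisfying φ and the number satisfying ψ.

0 and 4

For □□◇p:
1: successors {1, 2, 3, 5, 7}; □◇p there: 1:F, 2:F, 3:T, 5:F, 7:F. ✗
2: successors {3, 4, 5, 6, 7}; □◇p there: 3:T, 4:T, 5:F, 6:F, 7:F. ✗
3: successors {2}; □◇p there: 2:F. ✗
4: successors {1, 2}; □◇p there: 1:F, 2:F. ✗
5: successors {1, 3}; □◇p there: 1:F, 3:T. ✗
6: successors {2, 6, 7}; □◇p there: 2:F, 6:F, 7:F. ✗
7: successors {4, 6}; □◇p there: 4:T, 6:F. ✗
— 0 worlds.
For ◇□◇p:
1: successors {1, 2, 3, 5, 7}; □◇p there: 1:F, 2:F, 3:T, 5:F, 7:F. ✓
2: successors {3, 4, 5, 6, 7}; □◇p there: 3:T, 4:T, 5:F, 6:F, 7:F. ✓
3: successors {2}; □◇p there: 2:F. ✗
4: successors {1, 2}; □◇p there: 1:F, 2:F. ✗
5: successors {1, 3}; □◇p there: 1:F, 3:T. ✓
6: successors {2, 6, 7}; □◇p there: 2:F, 6:F, 7:F. ✗
7: successors {4, 6}; □◇p there: 4:T, 6:F. ✓
— 4 worlds.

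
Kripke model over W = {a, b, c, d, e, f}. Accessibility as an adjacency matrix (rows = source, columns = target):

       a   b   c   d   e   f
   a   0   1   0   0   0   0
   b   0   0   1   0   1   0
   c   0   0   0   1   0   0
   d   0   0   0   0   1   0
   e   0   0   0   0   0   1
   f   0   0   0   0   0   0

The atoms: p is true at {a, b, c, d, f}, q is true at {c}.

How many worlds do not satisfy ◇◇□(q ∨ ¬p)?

4

a: successors {b}; ◇□(q ∨ ¬p) there: b:F. ✗
b: successors {c, e}; ◇□(q ∨ ¬p) there: c:T, e:T. ✓
c: successors {d}; ◇□(q ∨ ¬p) there: d:F. ✗
d: successors {e}; ◇□(q ∨ ¬p) there: e:T. ✓
e: successors {f}; ◇□(q ∨ ¬p) there: f:F. ✗
f: no successors, so ◇◇□(q ∨ ¬p) fails. ✗
Satisfying worlds: {b, d}.
So ◇◇□(q ∨ ¬p) fails at the other 4 worlds.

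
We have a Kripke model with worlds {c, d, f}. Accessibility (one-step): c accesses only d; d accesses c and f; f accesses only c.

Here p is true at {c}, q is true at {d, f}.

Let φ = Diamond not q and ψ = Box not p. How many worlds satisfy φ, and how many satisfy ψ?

For Diamond not q:
c: successors {d}; not q there: d:F. ✗
d: successors {c, f}; not q there: c:T, f:F. ✓
f: successors {c}; not q there: c:T. ✓
— 2 worlds.
For Box not p:
c: successors {d}; not p there: d:T. ✓
d: successors {c, f}; not p there: c:F, f:T. ✗
f: successors {c}; not p there: c:F. ✗
— 1 world.

2 and 1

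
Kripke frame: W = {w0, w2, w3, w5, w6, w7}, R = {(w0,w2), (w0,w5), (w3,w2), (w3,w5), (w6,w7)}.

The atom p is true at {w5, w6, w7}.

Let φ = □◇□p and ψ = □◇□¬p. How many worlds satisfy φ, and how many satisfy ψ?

For □◇□p:
w0: successors {w2, w5}; ◇□p there: w2:F, w5:F. ✗
w2: no successors, so □◇□p holds vacuously. ✓
w3: successors {w2, w5}; ◇□p there: w2:F, w5:F. ✗
w5: no successors, so □◇□p holds vacuously. ✓
w6: successors {w7}; ◇□p there: w7:F. ✗
w7: no successors, so □◇□p holds vacuously. ✓
— 3 worlds.
For □◇□¬p:
w0: successors {w2, w5}; ◇□¬p there: w2:F, w5:F. ✗
w2: no successors, so □◇□¬p holds vacuously. ✓
w3: successors {w2, w5}; ◇□¬p there: w2:F, w5:F. ✗
w5: no successors, so □◇□¬p holds vacuously. ✓
w6: successors {w7}; ◇□¬p there: w7:F. ✗
w7: no successors, so □◇□¬p holds vacuously. ✓
— 3 worlds.

3 and 3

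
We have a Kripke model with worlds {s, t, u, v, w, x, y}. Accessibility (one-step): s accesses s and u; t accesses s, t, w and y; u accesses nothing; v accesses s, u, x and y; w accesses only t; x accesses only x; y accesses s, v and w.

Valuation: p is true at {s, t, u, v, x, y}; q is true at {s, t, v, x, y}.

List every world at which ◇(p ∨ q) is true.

{s, t, v, w, x, y}

s: successors {s, u}; p ∨ q there: s:T, u:T. ✓
t: successors {s, t, w, y}; p ∨ q there: s:T, t:T, w:F, y:T. ✓
u: no successors, so ◇(p ∨ q) fails. ✗
v: successors {s, u, x, y}; p ∨ q there: s:T, u:T, x:T, y:T. ✓
w: successors {t}; p ∨ q there: t:T. ✓
x: successors {x}; p ∨ q there: x:T. ✓
y: successors {s, v, w}; p ∨ q there: s:T, v:T, w:F. ✓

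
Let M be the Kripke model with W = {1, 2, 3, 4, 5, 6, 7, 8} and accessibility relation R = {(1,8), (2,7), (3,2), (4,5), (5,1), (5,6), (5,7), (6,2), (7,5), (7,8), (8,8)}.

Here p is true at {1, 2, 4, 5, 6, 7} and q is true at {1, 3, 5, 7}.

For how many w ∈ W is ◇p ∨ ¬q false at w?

1: ◇p is F, ¬q is F. ✗
2: ◇p is T, ¬q is T. ✓
3: ◇p is T, ¬q is F. ✓
4: ◇p is T, ¬q is T. ✓
5: ◇p is T, ¬q is F. ✓
6: ◇p is T, ¬q is T. ✓
7: ◇p is T, ¬q is F. ✓
8: ◇p is F, ¬q is T. ✓
Satisfying worlds: {2, 3, 4, 5, 6, 7, 8}.
So ◇p ∨ ¬q fails at the other 1 world.

1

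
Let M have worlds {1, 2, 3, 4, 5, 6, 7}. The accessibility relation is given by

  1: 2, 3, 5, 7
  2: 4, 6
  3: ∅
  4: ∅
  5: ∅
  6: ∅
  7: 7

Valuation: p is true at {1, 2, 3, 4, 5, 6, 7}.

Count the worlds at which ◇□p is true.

3

1: successors {2, 3, 5, 7}; □p there: 2:T, 3:T, 5:T, 7:T. ✓
2: successors {4, 6}; □p there: 4:T, 6:T. ✓
3: no successors, so ◇□p fails. ✗
4: no successors, so ◇□p fails. ✗
5: no successors, so ◇□p fails. ✗
6: no successors, so ◇□p fails. ✗
7: successors {7}; □p there: 7:T. ✓
Satisfying worlds: {1, 2, 7}.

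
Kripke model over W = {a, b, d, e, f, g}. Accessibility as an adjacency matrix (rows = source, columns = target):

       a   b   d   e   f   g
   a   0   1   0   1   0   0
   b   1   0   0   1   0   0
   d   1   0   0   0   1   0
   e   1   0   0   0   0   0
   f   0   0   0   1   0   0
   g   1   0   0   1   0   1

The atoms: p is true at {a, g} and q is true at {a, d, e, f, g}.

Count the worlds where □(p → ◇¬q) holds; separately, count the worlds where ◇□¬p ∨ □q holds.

For □(p → ◇¬q):
a: successors {b, e}; p → ◇¬q there: b:T, e:T. ✓
b: successors {a, e}; p → ◇¬q there: a:T, e:T. ✓
d: successors {a, f}; p → ◇¬q there: a:T, f:T. ✓
e: successors {a}; p → ◇¬q there: a:T. ✓
f: successors {e}; p → ◇¬q there: e:T. ✓
g: successors {a, e, g}; p → ◇¬q there: a:T, e:T, g:F. ✗
— 5 worlds.
For ◇□¬p ∨ □q:
a: ◇□¬p is F, □q is F. ✗
b: ◇□¬p is T, □q is T. ✓
d: ◇□¬p is T, □q is T. ✓
e: ◇□¬p is T, □q is T. ✓
f: ◇□¬p is F, □q is T. ✓
g: ◇□¬p is T, □q is T. ✓
— 5 worlds.

5 and 5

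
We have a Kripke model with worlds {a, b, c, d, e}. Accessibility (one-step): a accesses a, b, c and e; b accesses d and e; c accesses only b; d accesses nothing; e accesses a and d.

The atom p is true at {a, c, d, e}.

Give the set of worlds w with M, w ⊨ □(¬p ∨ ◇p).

a: successors {a, b, c, e}; ¬p ∨ ◇p there: a:T, b:T, c:F, e:T. ✗
b: successors {d, e}; ¬p ∨ ◇p there: d:F, e:T. ✗
c: successors {b}; ¬p ∨ ◇p there: b:T. ✓
d: no successors, so □(¬p ∨ ◇p) holds vacuously. ✓
e: successors {a, d}; ¬p ∨ ◇p there: a:T, d:F. ✗

{c, d}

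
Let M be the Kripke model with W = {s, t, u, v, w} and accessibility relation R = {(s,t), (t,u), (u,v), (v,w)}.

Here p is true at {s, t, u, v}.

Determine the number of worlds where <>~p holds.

s: successors {t}; ~p there: t:F. ✗
t: successors {u}; ~p there: u:F. ✗
u: successors {v}; ~p there: v:F. ✗
v: successors {w}; ~p there: w:T. ✓
w: no successors, so <>~p fails. ✗
Satisfying worlds: {v}.

1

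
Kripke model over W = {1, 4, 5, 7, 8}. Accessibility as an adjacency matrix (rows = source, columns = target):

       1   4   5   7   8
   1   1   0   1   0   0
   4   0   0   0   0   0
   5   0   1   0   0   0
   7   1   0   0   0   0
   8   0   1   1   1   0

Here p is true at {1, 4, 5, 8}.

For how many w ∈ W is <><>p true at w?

3

1: successors {1, 5}; <>p there: 1:T, 5:T. ✓
4: no successors, so <><>p fails. ✗
5: successors {4}; <>p there: 4:F. ✗
7: successors {1}; <>p there: 1:T. ✓
8: successors {4, 5, 7}; <>p there: 4:F, 5:T, 7:T. ✓
Satisfying worlds: {1, 7, 8}.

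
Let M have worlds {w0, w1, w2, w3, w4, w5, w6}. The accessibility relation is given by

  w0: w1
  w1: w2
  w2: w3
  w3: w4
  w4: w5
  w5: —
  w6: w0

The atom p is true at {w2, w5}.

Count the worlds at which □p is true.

3

w0: successors {w1}; p there: w1:F. ✗
w1: successors {w2}; p there: w2:T. ✓
w2: successors {w3}; p there: w3:F. ✗
w3: successors {w4}; p there: w4:F. ✗
w4: successors {w5}; p there: w5:T. ✓
w5: no successors, so □p holds vacuously. ✓
w6: successors {w0}; p there: w0:F. ✗
Satisfying worlds: {w1, w4, w5}.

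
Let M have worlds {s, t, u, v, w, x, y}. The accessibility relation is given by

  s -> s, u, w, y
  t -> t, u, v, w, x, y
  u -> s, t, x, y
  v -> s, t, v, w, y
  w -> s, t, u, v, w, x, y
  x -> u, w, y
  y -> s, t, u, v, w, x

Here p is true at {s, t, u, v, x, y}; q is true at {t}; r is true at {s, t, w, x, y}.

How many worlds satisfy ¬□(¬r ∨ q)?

7

s: □(¬r ∨ q) is F. ✓
t: □(¬r ∨ q) is F. ✓
u: □(¬r ∨ q) is F. ✓
v: □(¬r ∨ q) is F. ✓
w: □(¬r ∨ q) is F. ✓
x: □(¬r ∨ q) is F. ✓
y: □(¬r ∨ q) is F. ✓
Satisfying worlds: {s, t, u, v, w, x, y}.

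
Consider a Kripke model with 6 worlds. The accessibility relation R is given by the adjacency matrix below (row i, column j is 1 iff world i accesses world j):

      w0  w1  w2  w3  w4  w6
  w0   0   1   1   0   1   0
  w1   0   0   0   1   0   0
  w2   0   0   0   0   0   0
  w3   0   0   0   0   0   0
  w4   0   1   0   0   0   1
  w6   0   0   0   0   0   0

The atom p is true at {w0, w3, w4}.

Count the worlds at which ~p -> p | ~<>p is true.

5

w0: ~p is F, p | ~<>p is T. ✓
w1: ~p is T, p | ~<>p is F. ✗
w2: ~p is T, p | ~<>p is T. ✓
w3: ~p is F, p | ~<>p is T. ✓
w4: ~p is F, p | ~<>p is T. ✓
w6: ~p is T, p | ~<>p is T. ✓
Satisfying worlds: {w0, w2, w3, w4, w6}.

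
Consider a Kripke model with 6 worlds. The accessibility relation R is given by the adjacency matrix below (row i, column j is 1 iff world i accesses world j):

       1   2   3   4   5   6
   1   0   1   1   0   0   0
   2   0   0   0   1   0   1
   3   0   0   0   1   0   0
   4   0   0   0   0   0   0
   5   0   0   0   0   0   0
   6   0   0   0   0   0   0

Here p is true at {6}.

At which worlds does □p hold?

{4, 5, 6}

1: successors {2, 3}; p there: 2:F, 3:F. ✗
2: successors {4, 6}; p there: 4:F, 6:T. ✗
3: successors {4}; p there: 4:F. ✗
4: no successors, so □p holds vacuously. ✓
5: no successors, so □p holds vacuously. ✓
6: no successors, so □p holds vacuously. ✓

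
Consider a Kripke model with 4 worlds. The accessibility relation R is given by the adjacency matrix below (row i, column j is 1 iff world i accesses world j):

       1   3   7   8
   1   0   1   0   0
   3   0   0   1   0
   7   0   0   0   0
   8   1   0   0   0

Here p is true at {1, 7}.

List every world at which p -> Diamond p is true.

{3, 8}

1: p is T, Diamond p is F. ✗
3: p is F, Diamond p is T. ✓
7: p is T, Diamond p is F. ✗
8: p is F, Diamond p is T. ✓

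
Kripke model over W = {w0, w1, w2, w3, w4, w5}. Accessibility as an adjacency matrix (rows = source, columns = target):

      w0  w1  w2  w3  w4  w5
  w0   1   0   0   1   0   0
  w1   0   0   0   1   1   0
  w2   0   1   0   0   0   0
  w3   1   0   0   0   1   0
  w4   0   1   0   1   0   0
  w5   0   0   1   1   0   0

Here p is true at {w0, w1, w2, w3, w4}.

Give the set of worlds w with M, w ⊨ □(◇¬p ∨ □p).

{w0, w1, w2, w3, w4, w5}

w0: successors {w0, w3}; ◇¬p ∨ □p there: w0:T, w3:T. ✓
w1: successors {w3, w4}; ◇¬p ∨ □p there: w3:T, w4:T. ✓
w2: successors {w1}; ◇¬p ∨ □p there: w1:T. ✓
w3: successors {w0, w4}; ◇¬p ∨ □p there: w0:T, w4:T. ✓
w4: successors {w1, w3}; ◇¬p ∨ □p there: w1:T, w3:T. ✓
w5: successors {w2, w3}; ◇¬p ∨ □p there: w2:T, w3:T. ✓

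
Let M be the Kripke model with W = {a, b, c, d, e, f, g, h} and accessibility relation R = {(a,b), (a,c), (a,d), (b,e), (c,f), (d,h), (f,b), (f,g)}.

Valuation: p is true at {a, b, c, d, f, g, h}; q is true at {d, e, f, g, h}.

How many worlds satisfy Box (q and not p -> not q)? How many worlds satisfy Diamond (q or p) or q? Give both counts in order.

7 and 8

For Box (q and not p -> not q):
a: successors {b, c, d}; q and not p -> not q there: b:T, c:T, d:T. ✓
b: successors {e}; q and not p -> not q there: e:F. ✗
c: successors {f}; q and not p -> not q there: f:T. ✓
d: successors {h}; q and not p -> not q there: h:T. ✓
e: no successors, so Box (q and not p -> not q) holds vacuously. ✓
f: successors {b, g}; q and not p -> not q there: b:T, g:T. ✓
g: no successors, so Box (q and not p -> not q) holds vacuously. ✓
h: no successors, so Box (q and not p -> not q) holds vacuously. ✓
— 7 worlds.
For Diamond (q or p) or q:
a: Diamond (q or p) is T, q is F. ✓
b: Diamond (q or p) is T, q is F. ✓
c: Diamond (q or p) is T, q is F. ✓
d: Diamond (q or p) is T, q is T. ✓
e: Diamond (q or p) is F, q is T. ✓
f: Diamond (q or p) is T, q is T. ✓
g: Diamond (q or p) is F, q is T. ✓
h: Diamond (q or p) is F, q is T. ✓
— 8 worlds.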